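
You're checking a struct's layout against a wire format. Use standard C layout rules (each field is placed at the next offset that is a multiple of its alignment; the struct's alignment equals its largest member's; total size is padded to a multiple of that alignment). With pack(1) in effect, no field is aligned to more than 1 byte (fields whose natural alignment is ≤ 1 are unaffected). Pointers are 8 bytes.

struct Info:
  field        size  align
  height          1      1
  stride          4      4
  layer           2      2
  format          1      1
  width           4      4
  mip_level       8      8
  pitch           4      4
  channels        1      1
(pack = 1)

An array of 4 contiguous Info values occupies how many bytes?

100

0..1  height  (1B, 1-aligned)
1..5  stride  (4B, 1-aligned)
5..7  layer  (2B, 1-aligned)
7..8  format  (1B, 1-aligned)
8..12  width  (4B, 1-aligned)
12..20  mip_level  (8B, 1-aligned)
20..24  pitch  (4B, 1-aligned)
24..25  channels  (1B, 1-aligned)
sizeof = 25, alignof = 1
array of 4: 4 × 25 = 100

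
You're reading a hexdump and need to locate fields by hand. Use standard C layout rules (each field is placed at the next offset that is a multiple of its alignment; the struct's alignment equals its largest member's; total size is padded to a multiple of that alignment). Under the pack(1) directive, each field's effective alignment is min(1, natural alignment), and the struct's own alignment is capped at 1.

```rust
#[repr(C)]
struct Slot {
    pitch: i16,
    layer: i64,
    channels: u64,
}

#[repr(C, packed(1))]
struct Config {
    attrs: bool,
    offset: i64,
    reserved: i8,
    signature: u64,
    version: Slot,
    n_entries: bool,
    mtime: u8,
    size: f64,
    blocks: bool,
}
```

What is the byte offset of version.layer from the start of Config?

26

Slot: @0: pitch [2B, align 2] → 2; +6 pad (align 8); @8: layer [8B, align 8] → 16; @16: channels [8B, align 8] → 24; size 24, align 8
@0: attrs [1B, align 1] → 1
@1: offset [8B, align 1] → 9
@9: reserved [1B, align 1] → 10
@10: signature [8B, align 1] → 18
@18: version [24B, align 1] → 42
within Slot: layer at 8
18 + 8 = 26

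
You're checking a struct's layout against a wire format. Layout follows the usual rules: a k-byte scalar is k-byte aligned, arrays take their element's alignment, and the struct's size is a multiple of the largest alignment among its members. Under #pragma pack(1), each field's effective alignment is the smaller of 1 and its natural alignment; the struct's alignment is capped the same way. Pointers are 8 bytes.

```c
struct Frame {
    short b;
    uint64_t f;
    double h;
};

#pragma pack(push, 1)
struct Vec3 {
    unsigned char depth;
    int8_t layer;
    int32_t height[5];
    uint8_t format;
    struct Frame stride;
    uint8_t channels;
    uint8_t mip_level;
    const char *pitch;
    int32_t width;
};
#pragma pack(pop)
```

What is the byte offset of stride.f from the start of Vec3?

31

Frame: 0..2  b  (2B, 2-aligned); 2..8  -- padding (6B); 8..16  f  (8B, 8-aligned); 16..24  h  (8B, 8-aligned); sizeof = 24, alignof = 8
0..1  depth  (1B, 1-aligned)
1..2  layer  (1B, 1-aligned)
2..22  height  (20B, 1-aligned)
22..23  format  (1B, 1-aligned)
23..47  stride  (24B, 1-aligned)
within Frame: f at 8
23 + 8 = 31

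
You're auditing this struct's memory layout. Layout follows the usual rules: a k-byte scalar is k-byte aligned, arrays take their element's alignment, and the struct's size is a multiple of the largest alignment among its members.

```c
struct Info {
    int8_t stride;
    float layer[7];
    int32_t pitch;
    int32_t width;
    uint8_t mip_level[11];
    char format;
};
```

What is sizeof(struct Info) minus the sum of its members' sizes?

3

@0: stride [1B, align 1] → 1
+3 pad (align 4)
@4: layer [28B, align 4] → 32
@32: pitch [4B, align 4] → 36
@36: width [4B, align 4] → 40
@40: mip_level [11B, align 1] → 51
@51: format [1B, align 1] → 52
size 52, align 4
data bytes 49, size 52 → padding 3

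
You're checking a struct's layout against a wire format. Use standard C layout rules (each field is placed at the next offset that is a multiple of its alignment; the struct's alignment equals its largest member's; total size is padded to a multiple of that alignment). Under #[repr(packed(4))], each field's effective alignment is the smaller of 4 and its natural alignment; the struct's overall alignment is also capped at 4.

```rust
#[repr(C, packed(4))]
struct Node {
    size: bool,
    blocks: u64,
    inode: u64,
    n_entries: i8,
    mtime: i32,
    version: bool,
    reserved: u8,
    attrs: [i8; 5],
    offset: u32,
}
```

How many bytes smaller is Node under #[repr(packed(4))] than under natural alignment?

8

natural layout:
  size at 0 (size 1, align 1) → ends 1
  pad 7 to align 8 for blocks
  blocks at 8 (size 8, align 8) → ends 16
  inode at 16 (size 8, align 8) → ends 24
  n_entries at 24 (size 1, align 1) → ends 25
  pad 3 to align 4 for mtime
  mtime at 28 (size 4, align 4) → ends 32
  version at 32 (size 1, align 1) → ends 33
  reserved at 33 (size 1, align 1) → ends 34
  attrs at 34 (size 5, align 1) → ends 39
  pad 1 to align 4 for offset
  offset at 40 (size 4, align 4) → ends 44
  tail pad 4 to reach multiple of 8
  total 48 bytes, alignment 8
packed(4) layout:
  size at 0 (size 1, align 1) → ends 1
  pad 3 to align 4 for blocks
  blocks at 4 (size 8, align 4) → ends 12
  inode at 12 (size 8, align 4) → ends 20
  n_entries at 20 (size 1, align 1) → ends 21
  pad 3 to align 4 for mtime
  mtime at 24 (size 4, align 4) → ends 28
  version at 28 (size 1, align 1) → ends 29
  reserved at 29 (size 1, align 1) → ends 30
  attrs at 30 (size 5, align 1) → ends 35
  pad 1 to align 4 for offset
  offset at 36 (size 4, align 4) → ends 40
  total 40 bytes, alignment 4
48 − 40 = 8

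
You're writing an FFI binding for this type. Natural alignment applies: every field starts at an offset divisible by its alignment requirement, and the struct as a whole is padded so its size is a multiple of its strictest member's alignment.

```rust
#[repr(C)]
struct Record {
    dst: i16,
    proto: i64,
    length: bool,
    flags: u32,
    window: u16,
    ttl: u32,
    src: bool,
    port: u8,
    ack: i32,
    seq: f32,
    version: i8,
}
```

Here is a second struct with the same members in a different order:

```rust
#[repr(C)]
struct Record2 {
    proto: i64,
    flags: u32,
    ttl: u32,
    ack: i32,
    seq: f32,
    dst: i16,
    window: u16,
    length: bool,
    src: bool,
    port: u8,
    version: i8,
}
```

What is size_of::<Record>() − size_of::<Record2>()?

16

dst at 0 (size 2, align 2) → ends 2
pad 6 to align 8 for proto
proto at 8 (size 8, align 8) → ends 16
length at 16 (size 1, align 1) → ends 17
pad 3 to align 4 for flags
flags at 20 (size 4, align 4) → ends 24
window at 24 (size 2, align 2) → ends 26
pad 2 to align 4 for ttl
ttl at 28 (size 4, align 4) → ends 32
src at 32 (size 1, align 1) → ends 33
port at 33 (size 1, align 1) → ends 34
pad 2 to align 4 for ack
ack at 36 (size 4, align 4) → ends 40
seq at 40 (size 4, align 4) → ends 44
version at 44 (size 1, align 1) → ends 45
tail pad 3 to reach multiple of 8
total 48 bytes, alignment 8
— Record2 —
proto at 0 (size 8, align 8) → ends 8
flags at 8 (size 4, align 4) → ends 12
ttl at 12 (size 4, align 4) → ends 16
ack at 16 (size 4, align 4) → ends 20
seq at 20 (size 4, align 4) → ends 24
dst at 24 (size 2, align 2) → ends 26
window at 26 (size 2, align 2) → ends 28
length at 28 (size 1, align 1) → ends 29
src at 29 (size 1, align 1) → ends 30
port at 30 (size 1, align 1) → ends 31
version at 31 (size 1, align 1) → ends 32
total 32 bytes, alignment 8
48 − 32 = 16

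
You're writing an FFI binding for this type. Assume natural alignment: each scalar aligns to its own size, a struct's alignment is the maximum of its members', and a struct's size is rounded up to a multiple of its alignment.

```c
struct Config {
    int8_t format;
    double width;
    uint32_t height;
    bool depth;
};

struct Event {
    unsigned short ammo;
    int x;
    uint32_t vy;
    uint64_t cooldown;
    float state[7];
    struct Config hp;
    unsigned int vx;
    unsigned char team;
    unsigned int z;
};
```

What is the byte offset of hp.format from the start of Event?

56

Config: 0..1  format  (1B, 1-aligned); 1..8  -- padding (7B); 8..16  width  (8B, 8-aligned); 16..20  height  (4B, 4-aligned); 20..21  depth  (1B, 1-aligned); 21..24  -- tail padding (3B); sizeof = 24, alignof = 8
0..2  ammo  (2B, 2-aligned)
2..4  -- padding (2B)
4..8  x  (4B, 4-aligned)
8..12  vy  (4B, 4-aligned)
12..16  -- padding (4B)
16..24  cooldown  (8B, 8-aligned)
24..52  state  (28B, 4-aligned)
52..56  -- padding (4B)
56..80  hp  (24B, 8-aligned)
within Config: format at 0
56 + 0 = 56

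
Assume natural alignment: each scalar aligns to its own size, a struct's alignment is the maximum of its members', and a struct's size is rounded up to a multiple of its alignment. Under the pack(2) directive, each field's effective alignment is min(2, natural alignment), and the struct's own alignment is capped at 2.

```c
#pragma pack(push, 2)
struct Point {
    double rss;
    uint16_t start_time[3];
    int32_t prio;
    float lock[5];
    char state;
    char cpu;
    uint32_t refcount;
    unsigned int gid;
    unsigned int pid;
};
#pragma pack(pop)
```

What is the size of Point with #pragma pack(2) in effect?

52

0..8  rss  (8B, 2-aligned)
8..14  start_time  (6B, 2-aligned)
14..18  prio  (4B, 2-aligned)
18..38  lock  (20B, 2-aligned)
38..39  state  (1B, 1-aligned)
39..40  cpu  (1B, 1-aligned)
40..44  refcount  (4B, 2-aligned)
44..48  gid  (4B, 2-aligned)
48..52  pid  (4B, 2-aligned)
sizeof = 52, alignof = 2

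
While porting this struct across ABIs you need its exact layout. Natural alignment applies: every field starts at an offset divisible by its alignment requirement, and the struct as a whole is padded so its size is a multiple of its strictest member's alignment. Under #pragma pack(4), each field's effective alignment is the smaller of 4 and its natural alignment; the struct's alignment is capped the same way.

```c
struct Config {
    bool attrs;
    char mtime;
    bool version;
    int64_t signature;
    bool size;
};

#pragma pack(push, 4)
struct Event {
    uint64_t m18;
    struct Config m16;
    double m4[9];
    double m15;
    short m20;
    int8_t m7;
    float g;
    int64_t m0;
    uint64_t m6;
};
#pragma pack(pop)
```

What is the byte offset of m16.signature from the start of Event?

16

Config: 0..1  attrs  (1B, 1-aligned); 1..2  mtime  (1B, 1-aligned); 2..3  version  (1B, 1-aligned); 3..8  -- padding (5B); 8..16  signature  (8B, 8-aligned); 16..17  size  (1B, 1-aligned); 17..24  -- tail padding (7B); sizeof = 24, alignof = 8
0..8  m18  (8B, 4-aligned)
8..32  m16  (24B, 4-aligned)
within Config: signature at 8
8 + 8 = 16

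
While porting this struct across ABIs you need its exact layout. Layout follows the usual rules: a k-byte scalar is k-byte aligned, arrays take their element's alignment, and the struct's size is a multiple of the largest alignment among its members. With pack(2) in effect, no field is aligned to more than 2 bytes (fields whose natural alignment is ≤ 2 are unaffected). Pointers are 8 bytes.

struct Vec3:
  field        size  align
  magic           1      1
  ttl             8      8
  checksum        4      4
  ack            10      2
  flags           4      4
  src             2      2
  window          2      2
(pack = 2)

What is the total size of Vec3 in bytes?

32

0..1  magic  (1B, 1-aligned)
1..2  -- padding (1B)
2..10  ttl  (8B, 2-aligned)
10..14  checksum  (4B, 2-aligned)
14..24  ack  (10B, 2-aligned)
24..28  flags  (4B, 2-aligned)
28..30  src  (2B, 2-aligned)
30..32  window  (2B, 2-aligned)
sizeof = 32, alignof = 2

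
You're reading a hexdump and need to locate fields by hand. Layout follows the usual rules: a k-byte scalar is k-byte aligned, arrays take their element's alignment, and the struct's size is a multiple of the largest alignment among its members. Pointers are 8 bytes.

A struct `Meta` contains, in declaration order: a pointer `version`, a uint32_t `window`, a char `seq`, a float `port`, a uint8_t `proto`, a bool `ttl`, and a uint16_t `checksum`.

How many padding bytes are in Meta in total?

3

0..8  version  (8B, 8-aligned)
8..12  window  (4B, 4-aligned)
12..13  seq  (1B, 1-aligned)
13..16  -- padding (3B)
16..20  port  (4B, 4-aligned)
20..21  proto  (1B, 1-aligned)
21..22  ttl  (1B, 1-aligned)
22..24  checksum  (2B, 2-aligned)
sizeof = 24, alignof = 8
data bytes 21, size 24 → padding 3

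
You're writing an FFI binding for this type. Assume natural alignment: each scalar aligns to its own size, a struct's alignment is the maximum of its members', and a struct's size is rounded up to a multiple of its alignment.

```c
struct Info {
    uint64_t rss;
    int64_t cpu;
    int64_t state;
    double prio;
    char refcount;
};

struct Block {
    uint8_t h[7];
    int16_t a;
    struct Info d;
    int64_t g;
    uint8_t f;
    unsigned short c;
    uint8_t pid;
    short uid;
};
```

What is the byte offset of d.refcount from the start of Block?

48

Info: 0..8  rss  (8B, 8-aligned); 8..16  cpu  (8B, 8-aligned); 16..24  state  (8B, 8-aligned); 24..32  prio  (8B, 8-aligned); 32..33  refcount  (1B, 1-aligned); 33..40  -- tail padding (7B); sizeof = 40, alignof = 8
0..7  h  (7B, 1-aligned)
7..8  -- padding (1B)
8..10  a  (2B, 2-aligned)
10..16  -- padding (6B)
16..56  d  (40B, 8-aligned)
within Info: refcount at 32
16 + 32 = 48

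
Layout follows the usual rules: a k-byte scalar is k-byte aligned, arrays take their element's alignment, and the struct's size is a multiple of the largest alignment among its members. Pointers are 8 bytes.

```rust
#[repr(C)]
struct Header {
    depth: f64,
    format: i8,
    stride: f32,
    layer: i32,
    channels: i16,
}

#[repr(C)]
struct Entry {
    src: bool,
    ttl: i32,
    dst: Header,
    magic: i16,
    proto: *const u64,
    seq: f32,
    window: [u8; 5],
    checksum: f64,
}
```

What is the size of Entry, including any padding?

Header: @0: depth [8B, align 8] → 8; @8: format [1B, align 1] → 9; +3 pad (align 4); @12: stride [4B, align 4] → 16; @16: layer [4B, align 4] → 20; @20: channels [2B, align 2] → 22; +2 tail pad (align 8); size 24, align 8
@0: src [1B, align 1] → 1
+3 pad (align 4)
@4: ttl [4B, align 4] → 8
@8: dst [24B, align 8] → 32
@32: magic [2B, align 2] → 34
+6 pad (align 8)
@40: proto [8B, align 8] → 48
@48: seq [4B, align 4] → 52
@52: window [5B, align 1] → 57
+7 pad (align 8)
@64: checksum [8B, align 8] → 72
size 72, align 8

72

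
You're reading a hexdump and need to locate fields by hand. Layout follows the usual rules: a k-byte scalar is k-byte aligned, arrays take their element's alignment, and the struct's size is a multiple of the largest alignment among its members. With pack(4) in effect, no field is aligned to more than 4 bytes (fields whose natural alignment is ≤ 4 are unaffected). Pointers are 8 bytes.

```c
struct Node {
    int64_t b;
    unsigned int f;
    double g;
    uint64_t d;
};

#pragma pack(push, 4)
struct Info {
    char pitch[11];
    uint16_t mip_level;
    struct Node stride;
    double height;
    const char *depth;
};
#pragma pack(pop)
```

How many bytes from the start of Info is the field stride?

16

Node: @0: b [8B, align 8] → 8; @8: f [4B, align 4] → 12; +4 pad (align 8); @16: g [8B, align 8] → 24; @24: d [8B, align 8] → 32; size 32, align 8
@0: pitch [11B, align 1] → 11
+1 pad (align 2)
@12: mip_level [2B, align 2] → 14
+2 pad (align 4)
@16: stride [32B, align 4] → 48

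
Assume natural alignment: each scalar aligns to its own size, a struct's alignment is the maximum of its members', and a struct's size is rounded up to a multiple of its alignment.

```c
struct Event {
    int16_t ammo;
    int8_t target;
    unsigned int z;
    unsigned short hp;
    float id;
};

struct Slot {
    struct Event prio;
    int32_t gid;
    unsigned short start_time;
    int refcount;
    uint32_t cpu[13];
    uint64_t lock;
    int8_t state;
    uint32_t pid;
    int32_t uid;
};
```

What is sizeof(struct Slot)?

104 bytes

Event: ammo at 0 (size 2, align 2) → ends 2; target at 2 (size 1, align 1) → ends 3; pad 1 to align 4 for z; z at 4 (size 4, align 4) → ends 8; hp at 8 (size 2, align 2) → ends 10; pad 2 to align 4 for id; id at 12 (size 4, align 4) → ends 16; total 16 bytes, alignment 4
prio at 0 (size 16, align 4) → ends 16
gid at 16 (size 4, align 4) → ends 20
start_time at 20 (size 2, align 2) → ends 22
pad 2 to align 4 for refcount
refcount at 24 (size 4, align 4) → ends 28
cpu at 28 (size 52, align 4) → ends 80
lock at 80 (size 8, align 8) → ends 88
state at 88 (size 1, align 1) → ends 89
pad 3 to align 4 for pid
pid at 92 (size 4, align 4) → ends 96
uid at 96 (size 4, align 4) → ends 100
tail pad 4 to reach multiple of 8
total 104 bytes, alignment 8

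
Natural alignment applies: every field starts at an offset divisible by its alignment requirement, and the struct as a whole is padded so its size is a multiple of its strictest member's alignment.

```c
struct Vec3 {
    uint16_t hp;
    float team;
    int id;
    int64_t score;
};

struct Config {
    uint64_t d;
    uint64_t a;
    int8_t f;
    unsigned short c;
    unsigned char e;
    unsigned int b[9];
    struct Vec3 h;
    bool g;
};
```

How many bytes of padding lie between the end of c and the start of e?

Vec3: hp at 0 (size 2, align 2) → ends 2; pad 2 to align 4 for team; team at 4 (size 4, align 4) → ends 8; id at 8 (size 4, align 4) → ends 12; pad 4 to align 8 for score; score at 16 (size 8, align 8) → ends 24; total 24 bytes, alignment 8
d at 0 (size 8, align 8) → ends 8
a at 8 (size 8, align 8) → ends 16
f at 16 (size 1, align 1) → ends 17
pad 1 to align 2 for c
c at 18 (size 2, align 2) → ends 20
e at 20 (size 1, align 1) → ends 21

0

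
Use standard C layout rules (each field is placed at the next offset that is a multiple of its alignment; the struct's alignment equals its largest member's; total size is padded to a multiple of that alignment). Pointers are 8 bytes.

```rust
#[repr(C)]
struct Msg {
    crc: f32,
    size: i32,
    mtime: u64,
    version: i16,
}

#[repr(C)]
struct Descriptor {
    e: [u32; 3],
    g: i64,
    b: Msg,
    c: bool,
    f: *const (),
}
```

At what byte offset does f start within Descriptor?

56

Msg: @0: crc [4B, align 4] → 4; @4: size [4B, align 4] → 8; @8: mtime [8B, align 8] → 16; @16: version [2B, align 2] → 18; +6 tail pad (align 8); size 24, align 8
@0: e [12B, align 4] → 12
+4 pad (align 8)
@16: g [8B, align 8] → 24
@24: b [24B, align 8] → 48
@48: c [1B, align 1] → 49
+7 pad (align 8)
@56: f [8B, align 8] → 64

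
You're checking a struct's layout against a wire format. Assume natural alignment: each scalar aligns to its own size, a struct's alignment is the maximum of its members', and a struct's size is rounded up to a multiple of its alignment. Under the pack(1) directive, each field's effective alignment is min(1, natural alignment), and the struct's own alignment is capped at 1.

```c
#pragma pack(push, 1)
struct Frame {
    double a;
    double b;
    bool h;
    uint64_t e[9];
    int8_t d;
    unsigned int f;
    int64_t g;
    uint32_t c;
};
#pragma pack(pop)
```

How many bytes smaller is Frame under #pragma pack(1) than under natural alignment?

14

natural layout:
  0..8  a  (8B, 8-aligned)
  8..16  b  (8B, 8-aligned)
  16..17  h  (1B, 1-aligned)
  17..24  -- padding (7B)
  24..96  e  (72B, 8-aligned)
  96..97  d  (1B, 1-aligned)
  97..100  -- padding (3B)
  100..104  f  (4B, 4-aligned)
  104..112  g  (8B, 8-aligned)
  112..116  c  (4B, 4-aligned)
  116..120  -- tail padding (4B)
  sizeof = 120, alignof = 8
packed(1) layout:
  0..8  a  (8B, 1-aligned)
  8..16  b  (8B, 1-aligned)
  16..17  h  (1B, 1-aligned)
  17..89  e  (72B, 1-aligned)
  89..90  d  (1B, 1-aligned)
  90..94  f  (4B, 1-aligned)
  94..102  g  (8B, 1-aligned)
  102..106  c  (4B, 1-aligned)
  sizeof = 106, alignof = 1
120 − 106 = 14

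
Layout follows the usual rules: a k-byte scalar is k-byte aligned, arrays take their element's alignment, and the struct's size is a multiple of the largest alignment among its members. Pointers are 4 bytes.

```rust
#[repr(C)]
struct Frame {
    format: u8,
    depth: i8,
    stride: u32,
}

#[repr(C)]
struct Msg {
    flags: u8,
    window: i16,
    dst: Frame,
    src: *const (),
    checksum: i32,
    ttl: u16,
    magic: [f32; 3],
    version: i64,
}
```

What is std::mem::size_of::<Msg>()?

48 bytes

Frame: @0: format [1B, align 1] → 1; @1: depth [1B, align 1] → 2; +2 pad (align 4); @4: stride [4B, align 4] → 8; size 8, align 4
@0: flags [1B, align 1] → 1
+1 pad (align 2)
@2: window [2B, align 2] → 4
@4: dst [8B, align 4] → 12
@12: src [4B, align 4] → 16
@16: checksum [4B, align 4] → 20
@20: ttl [2B, align 2] → 22
+2 pad (align 4)
@24: magic [12B, align 4] → 36
+4 pad (align 8)
@40: version [8B, align 8] → 48
size 48, align 8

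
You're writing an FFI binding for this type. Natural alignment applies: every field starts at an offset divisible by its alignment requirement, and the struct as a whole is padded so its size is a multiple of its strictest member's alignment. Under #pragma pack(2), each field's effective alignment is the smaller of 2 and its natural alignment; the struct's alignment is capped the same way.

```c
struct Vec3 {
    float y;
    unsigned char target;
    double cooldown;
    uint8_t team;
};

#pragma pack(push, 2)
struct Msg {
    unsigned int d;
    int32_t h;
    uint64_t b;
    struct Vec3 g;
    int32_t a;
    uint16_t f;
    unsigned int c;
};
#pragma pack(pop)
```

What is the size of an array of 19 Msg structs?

950

Vec3: y at 0 (size 4, align 4) → ends 4; target at 4 (size 1, align 1) → ends 5; pad 3 to align 8 for cooldown; cooldown at 8 (size 8, align 8) → ends 16; team at 16 (size 1, align 1) → ends 17; tail pad 7 to reach multiple of 8; total 24 bytes, alignment 8
d at 0 (size 4, align 2) → ends 4
h at 4 (size 4, align 2) → ends 8
b at 8 (size 8, align 2) → ends 16
g at 16 (size 24, align 2) → ends 40
a at 40 (size 4, align 2) → ends 44
f at 44 (size 2, align 2) → ends 46
c at 46 (size 4, align 2) → ends 50
total 50 bytes, alignment 2
array of 19: 19 × 50 = 950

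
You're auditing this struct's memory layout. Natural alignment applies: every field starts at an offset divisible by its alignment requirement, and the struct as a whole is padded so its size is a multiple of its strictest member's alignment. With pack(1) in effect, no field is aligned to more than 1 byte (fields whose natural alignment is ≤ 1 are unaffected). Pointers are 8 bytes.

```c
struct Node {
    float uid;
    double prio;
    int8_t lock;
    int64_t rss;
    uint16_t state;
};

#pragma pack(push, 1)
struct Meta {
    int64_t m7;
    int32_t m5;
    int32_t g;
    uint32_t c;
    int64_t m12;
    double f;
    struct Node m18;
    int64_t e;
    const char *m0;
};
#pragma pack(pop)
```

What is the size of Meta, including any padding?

Node: 0..4  uid  (4B, 4-aligned); 4..8  -- padding (4B); 8..16  prio  (8B, 8-aligned); 16..17  lock  (1B, 1-aligned); 17..24  -- padding (7B); 24..32  rss  (8B, 8-aligned); 32..34  state  (2B, 2-aligned); 34..40  -- tail padding (6B); sizeof = 40, alignof = 8
0..8  m7  (8B, 1-aligned)
8..12  m5  (4B, 1-aligned)
12..16  g  (4B, 1-aligned)
16..20  c  (4B, 1-aligned)
20..28  m12  (8B, 1-aligned)
28..36  f  (8B, 1-aligned)
36..76  m18  (40B, 1-aligned)
76..84  e  (8B, 1-aligned)
84..92  m0  (8B, 1-aligned)
sizeof = 92, alignof = 1

92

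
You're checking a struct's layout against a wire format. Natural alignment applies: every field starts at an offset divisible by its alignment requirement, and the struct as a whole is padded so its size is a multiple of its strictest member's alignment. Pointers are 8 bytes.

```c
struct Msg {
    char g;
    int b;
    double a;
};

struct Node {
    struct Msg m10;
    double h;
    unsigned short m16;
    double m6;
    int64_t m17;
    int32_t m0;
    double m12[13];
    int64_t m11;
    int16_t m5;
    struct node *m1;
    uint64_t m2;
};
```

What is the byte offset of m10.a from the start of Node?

8

Msg: 0..1  g  (1B, 1-aligned); 1..4  -- padding (3B); 4..8  b  (4B, 4-aligned); 8..16  a  (8B, 8-aligned); sizeof = 16, alignof = 8
0..16  m10  (16B, 8-aligned)
within Msg: a at 8
0 + 8 = 8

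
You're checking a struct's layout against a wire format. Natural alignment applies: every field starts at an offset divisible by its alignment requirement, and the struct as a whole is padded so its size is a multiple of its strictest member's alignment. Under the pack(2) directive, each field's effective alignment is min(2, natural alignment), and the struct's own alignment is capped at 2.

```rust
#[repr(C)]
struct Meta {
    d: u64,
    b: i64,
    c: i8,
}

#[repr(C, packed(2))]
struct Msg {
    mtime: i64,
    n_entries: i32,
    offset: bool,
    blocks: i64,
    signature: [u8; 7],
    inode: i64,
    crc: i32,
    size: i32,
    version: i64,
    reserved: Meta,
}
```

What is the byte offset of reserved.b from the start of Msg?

Meta: 0..8  d  (8B, 8-aligned); 8..16  b  (8B, 8-aligned); 16..17  c  (1B, 1-aligned); 17..24  -- tail padding (7B); sizeof = 24, alignof = 8
0..8  mtime  (8B, 2-aligned)
8..12  n_entries  (4B, 2-aligned)
12..13  offset  (1B, 1-aligned)
13..14  -- padding (1B)
14..22  blocks  (8B, 2-aligned)
22..29  signature  (7B, 1-aligned)
29..30  -- padding (1B)
30..38  inode  (8B, 2-aligned)
38..42  crc  (4B, 2-aligned)
42..46  size  (4B, 2-aligned)
46..54  version  (8B, 2-aligned)
54..78  reserved  (24B, 2-aligned)
within Meta: b at 8
54 + 8 = 62

62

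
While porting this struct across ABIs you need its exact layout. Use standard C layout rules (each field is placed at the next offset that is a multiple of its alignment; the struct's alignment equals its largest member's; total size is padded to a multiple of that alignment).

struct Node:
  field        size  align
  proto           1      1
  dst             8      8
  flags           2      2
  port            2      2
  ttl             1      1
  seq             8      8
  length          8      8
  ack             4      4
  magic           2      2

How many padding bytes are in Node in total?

12

@0: proto [1B, align 1] → 1
+7 pad (align 8)
@8: dst [8B, align 8] → 16
@16: flags [2B, align 2] → 18
@18: port [2B, align 2] → 20
@20: ttl [1B, align 1] → 21
+3 pad (align 8)
@24: seq [8B, align 8] → 32
@32: length [8B, align 8] → 40
@40: ack [4B, align 4] → 44
@44: magic [2B, align 2] → 46
+2 tail pad (align 8)
size 48, align 8
data bytes 36, size 48 → padding 12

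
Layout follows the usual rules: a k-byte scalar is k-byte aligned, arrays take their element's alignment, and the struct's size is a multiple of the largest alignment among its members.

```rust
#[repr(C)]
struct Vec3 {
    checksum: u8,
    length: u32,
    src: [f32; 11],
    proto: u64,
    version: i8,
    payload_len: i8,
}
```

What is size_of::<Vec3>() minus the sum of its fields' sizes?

checksum at 0 (size 1, align 1) → ends 1
pad 3 to align 4 for length
length at 4 (size 4, align 4) → ends 8
src at 8 (size 44, align 4) → ends 52
pad 4 to align 8 for proto
proto at 56 (size 8, align 8) → ends 64
version at 64 (size 1, align 1) → ends 65
payload_len at 65 (size 1, align 1) → ends 66
tail pad 6 to reach multiple of 8
total 72 bytes, alignment 8
data bytes 59, size 72 → padding 13

13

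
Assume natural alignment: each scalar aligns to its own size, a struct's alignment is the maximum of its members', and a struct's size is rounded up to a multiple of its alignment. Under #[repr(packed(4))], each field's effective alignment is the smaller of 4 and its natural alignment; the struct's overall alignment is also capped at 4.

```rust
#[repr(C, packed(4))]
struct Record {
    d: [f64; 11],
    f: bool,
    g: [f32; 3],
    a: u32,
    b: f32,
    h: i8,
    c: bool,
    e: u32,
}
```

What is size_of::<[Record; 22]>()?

d at 0 (size 88, align 4) → ends 88
f at 88 (size 1, align 1) → ends 89
pad 3 to align 4 for g
g at 92 (size 12, align 4) → ends 104
a at 104 (size 4, align 4) → ends 108
b at 108 (size 4, align 4) → ends 112
h at 112 (size 1, align 1) → ends 113
c at 113 (size 1, align 1) → ends 114
pad 2 to align 4 for e
e at 116 (size 4, align 4) → ends 120
total 120 bytes, alignment 4
array of 22: 22 × 120 = 2640

2640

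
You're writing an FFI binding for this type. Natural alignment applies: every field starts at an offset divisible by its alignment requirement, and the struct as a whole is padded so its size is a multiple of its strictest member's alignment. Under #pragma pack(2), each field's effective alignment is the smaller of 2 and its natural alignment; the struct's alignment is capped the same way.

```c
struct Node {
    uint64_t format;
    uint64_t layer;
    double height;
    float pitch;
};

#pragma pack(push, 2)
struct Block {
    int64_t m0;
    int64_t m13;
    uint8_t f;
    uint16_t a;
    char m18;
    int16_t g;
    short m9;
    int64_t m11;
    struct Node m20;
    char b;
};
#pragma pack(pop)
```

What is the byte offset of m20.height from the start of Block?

50

Node: @0: format [8B, align 8] → 8; @8: layer [8B, align 8] → 16; @16: height [8B, align 8] → 24; @24: pitch [4B, align 4] → 28; +4 tail pad (align 8); size 32, align 8
@0: m0 [8B, align 2] → 8
@8: m13 [8B, align 2] → 16
@16: f [1B, align 1] → 17
+1 pad (align 2)
@18: a [2B, align 2] → 20
@20: m18 [1B, align 1] → 21
+1 pad (align 2)
@22: g [2B, align 2] → 24
@24: m9 [2B, align 2] → 26
@26: m11 [8B, align 2] → 34
@34: m20 [32B, align 2] → 66
within Node: height at 16
34 + 16 = 50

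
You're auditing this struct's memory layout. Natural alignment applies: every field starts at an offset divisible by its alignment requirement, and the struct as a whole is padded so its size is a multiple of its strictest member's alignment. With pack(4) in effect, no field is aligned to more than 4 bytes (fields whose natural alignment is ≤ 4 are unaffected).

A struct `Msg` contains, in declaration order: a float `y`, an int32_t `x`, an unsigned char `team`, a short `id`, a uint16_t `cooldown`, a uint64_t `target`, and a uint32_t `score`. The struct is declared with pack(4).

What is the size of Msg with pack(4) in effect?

@0: y [4B, align 4] → 4
@4: x [4B, align 4] → 8
@8: team [1B, align 1] → 9
+1 pad (align 2)
@10: id [2B, align 2] → 12
@12: cooldown [2B, align 2] → 14
+2 pad (align 4)
@16: target [8B, align 4] → 24
@24: score [4B, align 4] → 28
size 28, align 4

28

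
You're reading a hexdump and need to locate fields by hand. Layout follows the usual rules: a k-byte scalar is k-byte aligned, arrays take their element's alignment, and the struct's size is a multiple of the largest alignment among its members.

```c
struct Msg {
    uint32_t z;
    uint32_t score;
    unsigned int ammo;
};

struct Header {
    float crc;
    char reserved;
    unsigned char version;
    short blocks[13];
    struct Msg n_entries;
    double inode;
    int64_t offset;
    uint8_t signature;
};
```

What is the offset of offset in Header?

56

Msg: @0: z [4B, align 4] → 4; @4: score [4B, align 4] → 8; @8: ammo [4B, align 4] → 12; size 12, align 4
@0: crc [4B, align 4] → 4
@4: reserved [1B, align 1] → 5
@5: version [1B, align 1] → 6
@6: blocks [26B, align 2] → 32
@32: n_entries [12B, align 4] → 44
+4 pad (align 8)
@48: inode [8B, align 8] → 56
@56: offset [8B, align 8] → 64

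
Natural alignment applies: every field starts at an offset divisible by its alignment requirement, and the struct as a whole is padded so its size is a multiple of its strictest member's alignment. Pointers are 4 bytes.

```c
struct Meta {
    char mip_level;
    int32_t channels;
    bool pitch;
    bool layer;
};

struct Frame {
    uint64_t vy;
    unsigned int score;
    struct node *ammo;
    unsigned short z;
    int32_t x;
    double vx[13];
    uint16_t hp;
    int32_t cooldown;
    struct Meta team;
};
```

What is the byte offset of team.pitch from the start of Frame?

Meta: @0: mip_level [1B, align 1] → 1; +3 pad (align 4); @4: channels [4B, align 4] → 8; @8: pitch [1B, align 1] → 9; @9: layer [1B, align 1] → 10; +2 tail pad (align 4); size 12, align 4
@0: vy [8B, align 8] → 8
@8: score [4B, align 4] → 12
@12: ammo [4B, align 4] → 16
@16: z [2B, align 2] → 18
+2 pad (align 4)
@20: x [4B, align 4] → 24
@24: vx [104B, align 8] → 128
@128: hp [2B, align 2] → 130
+2 pad (align 4)
@132: cooldown [4B, align 4] → 136
@136: team [12B, align 4] → 148
within Meta: pitch at 8
136 + 8 = 144

144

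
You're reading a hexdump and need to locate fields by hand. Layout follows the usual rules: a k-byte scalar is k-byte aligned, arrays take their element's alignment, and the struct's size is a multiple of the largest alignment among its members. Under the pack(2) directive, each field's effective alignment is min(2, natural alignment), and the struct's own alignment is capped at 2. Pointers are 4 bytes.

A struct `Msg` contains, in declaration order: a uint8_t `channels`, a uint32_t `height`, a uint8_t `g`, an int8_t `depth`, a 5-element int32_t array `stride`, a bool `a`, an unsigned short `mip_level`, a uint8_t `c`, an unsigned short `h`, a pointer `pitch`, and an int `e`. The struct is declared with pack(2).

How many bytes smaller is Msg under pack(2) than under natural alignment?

natural layout:
  0..1  channels  (1B, 1-aligned)
  1..4  -- padding (3B)
  4..8  height  (4B, 4-aligned)
  8..9  g  (1B, 1-aligned)
  9..10  depth  (1B, 1-aligned)
  10..12  -- padding (2B)
  12..32  stride  (20B, 4-aligned)
  32..33  a  (1B, 1-aligned)
  33..34  -- padding (1B)
  34..36  mip_level  (2B, 2-aligned)
  36..37  c  (1B, 1-aligned)
  37..38  -- padding (1B)
  38..40  h  (2B, 2-aligned)
  40..44  pitch  (4B, 4-aligned)
  44..48  e  (4B, 4-aligned)
  sizeof = 48, alignof = 4
packed(2) layout:
  0..1  channels  (1B, 1-aligned)
  1..2  -- padding (1B)
  2..6  height  (4B, 2-aligned)
  6..7  g  (1B, 1-aligned)
  7..8  depth  (1B, 1-aligned)
  8..28  stride  (20B, 2-aligned)
  28..29  a  (1B, 1-aligned)
  29..30  -- padding (1B)
  30..32  mip_level  (2B, 2-aligned)
  32..33  c  (1B, 1-aligned)
  33..34  -- padding (1B)
  34..36  h  (2B, 2-aligned)
  36..40  pitch  (4B, 2-aligned)
  40..44  e  (4B, 2-aligned)
  sizeof = 44, alignof = 2
48 − 44 = 4

4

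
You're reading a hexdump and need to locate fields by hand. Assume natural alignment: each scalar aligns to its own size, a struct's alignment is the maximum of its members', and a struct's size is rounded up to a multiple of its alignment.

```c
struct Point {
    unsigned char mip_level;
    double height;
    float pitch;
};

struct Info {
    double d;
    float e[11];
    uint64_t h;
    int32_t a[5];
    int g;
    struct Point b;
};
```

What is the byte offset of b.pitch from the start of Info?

Point: @0: mip_level [1B, align 1] → 1; +7 pad (align 8); @8: height [8B, align 8] → 16; @16: pitch [4B, align 4] → 20; +4 tail pad (align 8); size 24, align 8
@0: d [8B, align 8] → 8
@8: e [44B, align 4] → 52
+4 pad (align 8)
@56: h [8B, align 8] → 64
@64: a [20B, align 4] → 84
@84: g [4B, align 4] → 88
@88: b [24B, align 8] → 112
within Point: pitch at 16
88 + 16 = 104

104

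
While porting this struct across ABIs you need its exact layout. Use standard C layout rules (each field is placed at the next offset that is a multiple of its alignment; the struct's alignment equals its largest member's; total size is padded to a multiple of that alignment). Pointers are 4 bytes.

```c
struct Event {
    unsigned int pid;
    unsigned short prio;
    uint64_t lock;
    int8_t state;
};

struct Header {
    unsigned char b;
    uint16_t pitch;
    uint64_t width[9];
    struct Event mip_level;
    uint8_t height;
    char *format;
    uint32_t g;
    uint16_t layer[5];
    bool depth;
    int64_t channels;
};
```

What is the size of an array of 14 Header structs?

Event: @0: pid [4B, align 4] → 4; @4: prio [2B, align 2] → 6; +2 pad (align 8); @8: lock [8B, align 8] → 16; @16: state [1B, align 1] → 17; +7 tail pad (align 8); size 24, align 8
@0: b [1B, align 1] → 1
+1 pad (align 2)
@2: pitch [2B, align 2] → 4
+4 pad (align 8)
@8: width [72B, align 8] → 80
@80: mip_level [24B, align 8] → 104
@104: height [1B, align 1] → 105
+3 pad (align 4)
@108: format [4B, align 4] → 112
@112: g [4B, align 4] → 116
@116: layer [10B, align 2] → 126
@126: depth [1B, align 1] → 127
+1 pad (align 8)
@128: channels [8B, align 8] → 136
size 136, align 8
array of 14: 14 × 136 = 1904

1904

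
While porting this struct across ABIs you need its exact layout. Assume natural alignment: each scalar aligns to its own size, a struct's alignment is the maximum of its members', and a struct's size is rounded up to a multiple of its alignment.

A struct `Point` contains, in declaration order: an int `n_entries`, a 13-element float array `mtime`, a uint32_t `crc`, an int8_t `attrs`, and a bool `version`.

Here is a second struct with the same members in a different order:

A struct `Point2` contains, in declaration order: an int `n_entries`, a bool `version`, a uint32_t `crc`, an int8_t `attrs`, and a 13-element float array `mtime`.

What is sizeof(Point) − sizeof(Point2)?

0..4  n_entries  (4B, 4-aligned)
4..56  mtime  (52B, 4-aligned)
56..60  crc  (4B, 4-aligned)
60..61  attrs  (1B, 1-aligned)
61..62  version  (1B, 1-aligned)
62..64  -- tail padding (2B)
sizeof = 64, alignof = 4
— Point2 —
0..4  n_entries  (4B, 4-aligned)
4..5  version  (1B, 1-aligned)
5..8  -- padding (3B)
8..12  crc  (4B, 4-aligned)
12..13  attrs  (1B, 1-aligned)
13..16  -- padding (3B)
16..68  mtime  (52B, 4-aligned)
sizeof = 68, alignof = 4
64 − 68 = -4

-4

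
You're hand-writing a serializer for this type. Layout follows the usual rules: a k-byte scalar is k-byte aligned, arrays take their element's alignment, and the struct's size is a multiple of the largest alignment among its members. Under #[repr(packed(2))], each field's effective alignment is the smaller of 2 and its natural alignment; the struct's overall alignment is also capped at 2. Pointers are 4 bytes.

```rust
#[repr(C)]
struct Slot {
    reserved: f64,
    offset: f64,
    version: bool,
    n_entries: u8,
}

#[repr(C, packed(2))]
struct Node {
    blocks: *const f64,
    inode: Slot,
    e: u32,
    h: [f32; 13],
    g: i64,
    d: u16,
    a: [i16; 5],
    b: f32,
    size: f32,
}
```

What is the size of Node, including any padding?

Slot: 0..8  reserved  (8B, 8-aligned); 8..16  offset  (8B, 8-aligned); 16..17  version  (1B, 1-aligned); 17..18  n_entries  (1B, 1-aligned); 18..24  -- tail padding (6B); sizeof = 24, alignof = 8
0..4  blocks  (4B, 2-aligned)
4..28  inode  (24B, 2-aligned)
28..32  e  (4B, 2-aligned)
32..84  h  (52B, 2-aligned)
84..92  g  (8B, 2-aligned)
92..94  d  (2B, 2-aligned)
94..104  a  (10B, 2-aligned)
104..108  b  (4B, 2-aligned)
108..112  size  (4B, 2-aligned)
sizeof = 112, alignof = 2

112 bytes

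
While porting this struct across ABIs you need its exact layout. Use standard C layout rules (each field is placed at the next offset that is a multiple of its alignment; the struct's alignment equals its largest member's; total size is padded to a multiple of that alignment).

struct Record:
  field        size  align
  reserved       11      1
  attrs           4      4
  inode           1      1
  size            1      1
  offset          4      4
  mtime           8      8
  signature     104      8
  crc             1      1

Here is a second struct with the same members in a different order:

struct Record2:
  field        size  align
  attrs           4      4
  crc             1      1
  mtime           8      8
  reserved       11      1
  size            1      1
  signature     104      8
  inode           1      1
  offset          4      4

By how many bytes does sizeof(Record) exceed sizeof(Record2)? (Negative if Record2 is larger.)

0

0..11  reserved  (11B, 1-aligned)
11..12  -- padding (1B)
12..16  attrs  (4B, 4-aligned)
16..17  inode  (1B, 1-aligned)
17..18  size  (1B, 1-aligned)
18..20  -- padding (2B)
20..24  offset  (4B, 4-aligned)
24..32  mtime  (8B, 8-aligned)
32..136  signature  (104B, 8-aligned)
136..137  crc  (1B, 1-aligned)
137..144  -- tail padding (7B)
sizeof = 144, alignof = 8
— Record2 —
0..4  attrs  (4B, 4-aligned)
4..5  crc  (1B, 1-aligned)
5..8  -- padding (3B)
8..16  mtime  (8B, 8-aligned)
16..27  reserved  (11B, 1-aligned)
27..28  size  (1B, 1-aligned)
28..32  -- padding (4B)
32..136  signature  (104B, 8-aligned)
136..137  inode  (1B, 1-aligned)
137..140  -- padding (3B)
140..144  offset  (4B, 4-aligned)
sizeof = 144, alignof = 8
144 − 144 = 0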